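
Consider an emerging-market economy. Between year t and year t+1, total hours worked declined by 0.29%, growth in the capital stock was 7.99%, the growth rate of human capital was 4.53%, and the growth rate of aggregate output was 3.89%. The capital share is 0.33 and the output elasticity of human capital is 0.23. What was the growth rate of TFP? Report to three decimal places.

0.339%

Labor's share = 1 − 0.33 − 0.23 = 0.44.
The capital stock: 0.33 × 7.99 = 2.6367 pp.
Human capital: 0.23 × 4.53 = 1.0419 pp.
Total hours worked: 0.44 × (-0.29) = -0.1276 pp.
TFP growth = 3.89 − 3.551 = 0.339%.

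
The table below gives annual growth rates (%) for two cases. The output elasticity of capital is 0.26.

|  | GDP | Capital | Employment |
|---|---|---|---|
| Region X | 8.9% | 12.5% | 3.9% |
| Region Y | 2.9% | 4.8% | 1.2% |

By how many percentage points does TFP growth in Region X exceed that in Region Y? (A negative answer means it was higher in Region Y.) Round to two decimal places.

2.00 percentage points

Labor's share = 1 − 0.26 = 0.74.
Region X: TFP = 8.9 − 3.25 − 2.886 = 2.764%.
Region Y: TFP = 2.9 − 1.248 − 0.888 = 0.764%.
Difference = 2.764 − (0.764) = 2 pp.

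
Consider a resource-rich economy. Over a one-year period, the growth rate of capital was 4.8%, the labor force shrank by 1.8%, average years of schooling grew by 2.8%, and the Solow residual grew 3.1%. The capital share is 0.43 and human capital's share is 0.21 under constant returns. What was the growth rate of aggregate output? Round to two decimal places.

5.10%

Labor's share = 1 − 0.43 − 0.21 = 0.36.
Capital: 0.43 × 4.8 = 2.064 pp.
Average years of schooling: 0.21 × 2.8 = 0.588 pp.
The labor force: 0.36 × (-1.8) = -0.648 pp.
Output growth = 3.1 + 2.004 = 5.104%.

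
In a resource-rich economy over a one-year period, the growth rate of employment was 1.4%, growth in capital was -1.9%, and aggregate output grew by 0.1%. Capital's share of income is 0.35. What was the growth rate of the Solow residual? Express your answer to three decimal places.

-0.145%

Labor's share = 1 − 0.35 = 0.65.
Capital: 0.35 × (-1.9) = -0.665 pp.
Employment: 0.65 × 1.4 = 0.91 pp.
TFP growth = 0.1 − 0.245 = -0.145%.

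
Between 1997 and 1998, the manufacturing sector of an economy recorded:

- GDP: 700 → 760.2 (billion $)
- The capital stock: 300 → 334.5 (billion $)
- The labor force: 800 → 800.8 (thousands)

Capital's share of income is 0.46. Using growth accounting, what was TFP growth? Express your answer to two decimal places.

GDP growth = (760.2 − 700) / 700 = 8.6%.
The capital stock growth = (334.5 − 300) / 300 = 11.5%.
The labor force growth = (800.8 − 800) / 800 = 0.1%.
Labor's share = 1 − 0.46 = 0.54.
The capital stock: 0.46 × 11.5 = 5.29 pp.
The labor force: 0.54 × 0.1 = 0.054 pp.
TFP growth = 8.6 − 5.344 = 3.256%.

TFP growth was 3.26%.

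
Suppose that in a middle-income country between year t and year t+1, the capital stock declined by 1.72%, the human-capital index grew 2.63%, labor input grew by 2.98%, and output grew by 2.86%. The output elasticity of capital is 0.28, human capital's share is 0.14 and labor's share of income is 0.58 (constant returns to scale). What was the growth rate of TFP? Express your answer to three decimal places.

1.245%

Labor's share = 1 − 0.28 − 0.14 = 0.58.
The capital stock: 0.28 × (-1.72) = -0.4816 pp.
The human-capital index: 0.14 × 2.63 = 0.3682 pp.
Labor input: 0.58 × 2.98 = 1.7284 pp.
TFP growth = 2.86 − 1.615 = 1.245%.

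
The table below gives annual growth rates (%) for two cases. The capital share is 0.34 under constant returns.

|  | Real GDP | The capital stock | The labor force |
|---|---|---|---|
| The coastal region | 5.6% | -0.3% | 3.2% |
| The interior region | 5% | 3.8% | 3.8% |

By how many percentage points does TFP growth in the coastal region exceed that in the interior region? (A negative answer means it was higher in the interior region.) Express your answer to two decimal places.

Labor's share = 1 − 0.34 = 0.66.
The coastal region: TFP = 5.6 + 0.102 − 2.112 = 3.59%.
The interior region: TFP = 5 − 1.292 − 2.508 = 1.2%.
Difference = 3.59 − (1.2) = 2.39 pp.

2.39 percentage points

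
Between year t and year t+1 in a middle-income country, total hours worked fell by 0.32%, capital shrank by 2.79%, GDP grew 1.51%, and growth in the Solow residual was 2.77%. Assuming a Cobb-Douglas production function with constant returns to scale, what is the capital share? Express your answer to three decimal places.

gY = gA + α·gK + (1−α)·gL, so gY − gA − gL = α(gK − gL).
1.51 − 2.77 + 0.32 = α × (-2.79 − (-0.32)).
-0.94 = -2.47 α, so α = 0.38057.

α = 0.381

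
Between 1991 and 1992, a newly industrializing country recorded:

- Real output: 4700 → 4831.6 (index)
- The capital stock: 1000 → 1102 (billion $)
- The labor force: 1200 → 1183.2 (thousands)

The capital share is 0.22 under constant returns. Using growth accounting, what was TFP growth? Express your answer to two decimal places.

Real output growth = (4831.6 − 4700) / 4700 = 2.8%.
The capital stock growth = (1102 − 1000) / 1000 = 10.2%.
The labor force growth = (1183.2 − 1200) / 1200 = -1.4%.
Labor's share = 1 − 0.22 = 0.78.
The capital stock: 0.22 × 10.2 = 2.244 pp.
The labor force: 0.78 × (-1.4) = -1.092 pp.
TFP growth = 2.8 − 1.152 = 1.648%.

1.65%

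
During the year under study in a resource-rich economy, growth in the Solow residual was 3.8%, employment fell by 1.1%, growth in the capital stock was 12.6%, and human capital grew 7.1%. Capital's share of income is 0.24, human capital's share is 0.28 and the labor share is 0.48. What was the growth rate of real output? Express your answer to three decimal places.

Labor's share = 1 − 0.24 − 0.28 = 0.48.
The capital stock: 0.24 × 12.6 = 3.024 pp.
Human capital: 0.28 × 7.1 = 1.988 pp.
Employment: 0.48 × (-1.1) = -0.528 pp.
Output growth = 3.8 + 4.484 = 8.284%.

Real output growth was 8.284%.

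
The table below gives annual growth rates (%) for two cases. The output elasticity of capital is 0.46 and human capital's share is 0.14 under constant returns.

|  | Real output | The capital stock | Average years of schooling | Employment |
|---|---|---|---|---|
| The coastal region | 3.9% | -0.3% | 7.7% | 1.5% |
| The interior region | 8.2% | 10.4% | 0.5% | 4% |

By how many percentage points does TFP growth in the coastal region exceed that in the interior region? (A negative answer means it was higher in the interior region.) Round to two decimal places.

Labor's share = 1 − 0.46 − 0.14 = 0.4.
The coastal region: TFP = 3.9 + 0.138 − 1.078 − 0.6 = 2.36%.
The interior region: TFP = 8.2 − 4.784 − 0.07 − 1.6 = 1.746%.
Difference = 2.36 − (1.746) = 0.614 pp.

0.61 percentage points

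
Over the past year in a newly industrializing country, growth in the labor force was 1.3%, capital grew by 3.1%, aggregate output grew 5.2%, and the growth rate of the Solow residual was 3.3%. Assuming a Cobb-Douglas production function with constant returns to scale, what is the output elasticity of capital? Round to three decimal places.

α = 0.333

gY = gA + α·gK + (1−α)·gL, so gY − gA − gL = α(gK − gL).
5.2 − 3.3 − 1.3 = α × (3.1 − 1.3).
0.6 = 1.8 α, so α = 0.33333.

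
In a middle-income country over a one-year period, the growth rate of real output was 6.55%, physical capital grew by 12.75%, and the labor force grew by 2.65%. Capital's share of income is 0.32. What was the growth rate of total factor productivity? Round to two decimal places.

Total factor productivity grew 0.67%.

Labor's share = 1 − 0.32 = 0.68.
Physical capital: 0.32 × 12.75 = 4.08 pp.
The labor force: 0.68 × 2.65 = 1.802 pp.
TFP growth = 6.55 − 5.882 = 0.668%.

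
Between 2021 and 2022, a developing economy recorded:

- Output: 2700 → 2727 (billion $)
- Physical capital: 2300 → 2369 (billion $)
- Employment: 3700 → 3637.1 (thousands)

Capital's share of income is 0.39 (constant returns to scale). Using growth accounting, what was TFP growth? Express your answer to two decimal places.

Output growth = (2727 − 2700) / 2700 = 1%.
Physical capital growth = (2369 − 2300) / 2300 = 3%.
Employment growth = (3637.1 − 3700) / 3700 = -1.7%.
Labor's share = 1 − 0.39 = 0.61.
Physical capital: 0.39 × 3 = 1.17 pp.
Employment: 0.61 × (-1.7) = -1.037 pp.
TFP growth = 1 − 0.133 = 0.867%.

0.87%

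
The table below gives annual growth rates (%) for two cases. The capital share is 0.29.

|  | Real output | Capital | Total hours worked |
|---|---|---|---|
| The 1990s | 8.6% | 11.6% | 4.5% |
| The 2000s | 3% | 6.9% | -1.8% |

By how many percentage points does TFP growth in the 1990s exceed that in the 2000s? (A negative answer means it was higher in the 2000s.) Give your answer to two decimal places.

Labor's share = 1 − 0.29 = 0.71.
The 1990s: TFP = 8.6 − 3.364 − 3.195 = 2.041%.
The 2000s: TFP = 3 − 2.001 + 1.278 = 2.277%.
Difference = 2.041 − (2.277) = -0.236 pp.

-0.24 percentage points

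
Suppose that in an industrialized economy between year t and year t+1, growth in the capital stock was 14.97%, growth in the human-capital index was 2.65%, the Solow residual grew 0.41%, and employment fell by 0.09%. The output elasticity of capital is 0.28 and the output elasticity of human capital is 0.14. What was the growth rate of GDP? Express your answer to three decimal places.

4.920%

Labor's share = 1 − 0.28 − 0.14 = 0.58.
The capital stock: 0.28 × 14.97 = 4.1916 pp.
The human-capital index: 0.14 × 2.65 = 0.371 pp.
Employment: 0.58 × (-0.09) = -0.0522 pp.
Output growth = 0.41 + 4.5104 = 4.9204%.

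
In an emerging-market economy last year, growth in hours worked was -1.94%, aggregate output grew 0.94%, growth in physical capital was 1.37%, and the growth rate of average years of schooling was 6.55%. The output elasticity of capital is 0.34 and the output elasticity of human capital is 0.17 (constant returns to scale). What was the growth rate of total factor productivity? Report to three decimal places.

Labor's share = 1 − 0.34 − 0.17 = 0.49.
Physical capital: 0.34 × 1.37 = 0.4658 pp.
Average years of schooling: 0.17 × 6.55 = 1.1135 pp.
Hours worked: 0.49 × (-1.94) = -0.9506 pp.
TFP growth = 0.94 − 0.6287 = 0.3113%.

Total factor productivity grew 0.311%.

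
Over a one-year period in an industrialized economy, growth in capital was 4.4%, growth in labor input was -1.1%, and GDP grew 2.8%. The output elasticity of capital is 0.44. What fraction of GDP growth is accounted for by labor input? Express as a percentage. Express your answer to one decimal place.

Labor's share = 1 − 0.44 = 0.56.
Labor input contributed 0.56 × (-1.1) = -0.616 pp.
Share of growth = -0.616 / 2.8 × 100 = -22%.

-22.0%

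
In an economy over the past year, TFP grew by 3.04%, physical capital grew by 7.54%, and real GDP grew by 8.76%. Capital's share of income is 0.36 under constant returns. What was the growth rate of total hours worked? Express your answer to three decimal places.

4.696%

Labor's share = 1 − 0.36 = 0.64.
gY = gA + 0.36×7.54 + 0.64×g.
0.64×g = 8.76 − 3.04 − 2.7144 = 3.0056.
g = 3.0056 / 0.64 = 4.69625%.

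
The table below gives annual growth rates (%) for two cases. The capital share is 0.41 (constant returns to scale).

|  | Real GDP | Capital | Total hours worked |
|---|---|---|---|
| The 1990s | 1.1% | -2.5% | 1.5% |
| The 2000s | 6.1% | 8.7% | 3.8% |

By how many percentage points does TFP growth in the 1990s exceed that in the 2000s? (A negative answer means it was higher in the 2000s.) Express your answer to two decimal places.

0.95 percentage points

Labor's share = 1 − 0.41 = 0.59.
The 1990s: TFP = 1.1 + 1.025 − 0.885 = 1.24%.
The 2000s: TFP = 6.1 − 3.567 − 2.242 = 0.291%.
Difference = 1.24 − (0.291) = 0.949 pp.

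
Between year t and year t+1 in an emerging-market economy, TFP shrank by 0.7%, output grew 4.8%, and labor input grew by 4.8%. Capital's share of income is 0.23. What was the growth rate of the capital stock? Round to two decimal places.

Labor's share = 1 − 0.23 = 0.77.
gY = gA + 0.77×4.8 + 0.23×g.
0.23×g = 4.8 + 0.7 − 3.696 = 1.804.
g = 1.804 / 0.23 = 7.8435%.

7.84%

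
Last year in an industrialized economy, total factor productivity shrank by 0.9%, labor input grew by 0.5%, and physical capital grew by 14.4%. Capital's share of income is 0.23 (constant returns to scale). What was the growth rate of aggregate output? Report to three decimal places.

Labor's share = 1 − 0.23 = 0.77.
Physical capital: 0.23 × 14.4 = 3.312 pp.
Labor input: 0.77 × 0.5 = 0.385 pp.
Output growth = -0.9 + 3.697 = 2.797%.

2.797%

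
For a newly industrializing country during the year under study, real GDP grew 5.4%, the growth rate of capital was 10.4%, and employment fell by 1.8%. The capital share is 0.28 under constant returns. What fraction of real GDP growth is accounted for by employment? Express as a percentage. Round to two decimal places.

Labor's share = 1 − 0.28 = 0.72.
Employment contributed 0.72 × (-1.8) = -1.296 pp.
Share of growth = -1.296 / 5.4 × 100 = -24%.

Employment accounted for -24.00% of growth.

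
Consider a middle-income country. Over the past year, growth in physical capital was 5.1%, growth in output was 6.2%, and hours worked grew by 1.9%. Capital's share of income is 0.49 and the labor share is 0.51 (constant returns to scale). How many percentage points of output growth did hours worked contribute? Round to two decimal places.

0.97 percentage points

Labor's share = 1 − 0.49 = 0.51.
Contribution = share × growth = 0.51 × 1.9 = 0.969 pp.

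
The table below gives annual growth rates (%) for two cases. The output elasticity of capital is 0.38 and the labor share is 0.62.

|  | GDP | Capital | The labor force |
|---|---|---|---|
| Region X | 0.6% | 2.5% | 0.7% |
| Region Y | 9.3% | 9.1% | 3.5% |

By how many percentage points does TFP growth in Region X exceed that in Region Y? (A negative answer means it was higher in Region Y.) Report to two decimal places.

-4.46 percentage points

Labor's share = 1 − 0.38 = 0.62.
Region X: TFP = 0.6 − 0.95 − 0.434 = -0.784%.
Region Y: TFP = 9.3 − 3.458 − 2.17 = 3.672%.
Difference = -0.784 − (3.672) = -4.456 pp.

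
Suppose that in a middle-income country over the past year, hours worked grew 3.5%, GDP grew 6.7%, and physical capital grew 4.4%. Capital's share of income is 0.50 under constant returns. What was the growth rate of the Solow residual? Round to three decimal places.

The Solow residual grew 2.750%.

Labor's share = 1 − 0.5 = 0.5.
Physical capital: 0.5 × 4.4 = 2.2 pp.
Hours worked: 0.5 × 3.5 = 1.75 pp.
TFP growth = 6.7 − 3.95 = 2.75%.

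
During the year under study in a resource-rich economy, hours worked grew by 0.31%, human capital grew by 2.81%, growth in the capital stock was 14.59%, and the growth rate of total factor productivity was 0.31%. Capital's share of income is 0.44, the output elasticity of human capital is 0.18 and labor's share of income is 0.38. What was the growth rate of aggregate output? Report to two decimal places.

Labor's share = 1 − 0.44 − 0.18 = 0.38.
The capital stock: 0.44 × 14.59 = 6.4196 pp.
Human capital: 0.18 × 2.81 = 0.5058 pp.
Hours worked: 0.38 × 0.31 = 0.1178 pp.
Output growth = 0.31 + 7.0432 = 7.3532%.

Aggregate output growth was 7.35%.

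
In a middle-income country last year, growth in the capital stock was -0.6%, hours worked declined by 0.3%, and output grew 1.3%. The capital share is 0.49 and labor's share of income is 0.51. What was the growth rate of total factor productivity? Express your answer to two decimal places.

1.75%

Labor's share = 1 − 0.49 = 0.51.
The capital stock: 0.49 × (-0.6) = -0.294 pp.
Hours worked: 0.51 × (-0.3) = -0.153 pp.
TFP growth = 1.3 + 0.447 = 1.747%.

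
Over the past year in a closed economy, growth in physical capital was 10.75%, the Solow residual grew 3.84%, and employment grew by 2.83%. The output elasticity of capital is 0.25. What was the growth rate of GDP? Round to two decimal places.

GDP grew 8.65%.

Labor's share = 1 − 0.25 = 0.75.
Physical capital: 0.25 × 10.75 = 2.6875 pp.
Employment: 0.75 × 2.83 = 2.1225 pp.
Output growth = 3.84 + 4.81 = 8.65%.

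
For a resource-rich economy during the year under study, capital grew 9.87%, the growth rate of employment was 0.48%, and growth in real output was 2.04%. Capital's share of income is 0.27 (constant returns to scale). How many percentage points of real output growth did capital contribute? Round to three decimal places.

2.665

Contribution = share × growth = 0.27 × 9.87 = 2.6649 pp.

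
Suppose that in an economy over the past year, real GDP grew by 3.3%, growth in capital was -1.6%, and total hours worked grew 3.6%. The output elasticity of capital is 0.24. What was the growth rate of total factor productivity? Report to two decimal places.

Labor's share = 1 − 0.24 = 0.76.
Capital: 0.24 × (-1.6) = -0.384 pp.
Total hours worked: 0.76 × 3.6 = 2.736 pp.
TFP growth = 3.3 − 2.352 = 0.948%.

Total factor productivity growth was 0.95%.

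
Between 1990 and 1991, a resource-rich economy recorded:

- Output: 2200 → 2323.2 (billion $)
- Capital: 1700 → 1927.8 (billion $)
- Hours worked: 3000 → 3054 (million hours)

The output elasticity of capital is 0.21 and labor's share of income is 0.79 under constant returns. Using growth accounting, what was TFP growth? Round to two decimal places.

Output growth = (2323.2 − 2200) / 2200 = 5.6%.
Capital growth = (1927.8 − 1700) / 1700 = 13.4%.
Hours worked growth = (3054 − 3000) / 3000 = 1.8%.
Labor's share = 1 − 0.21 = 0.79.
Capital: 0.21 × 13.4 = 2.814 pp.
Hours worked: 0.79 × 1.8 = 1.422 pp.
TFP growth = 5.6 − 4.236 = 1.364%.

TFP growth was 1.36%.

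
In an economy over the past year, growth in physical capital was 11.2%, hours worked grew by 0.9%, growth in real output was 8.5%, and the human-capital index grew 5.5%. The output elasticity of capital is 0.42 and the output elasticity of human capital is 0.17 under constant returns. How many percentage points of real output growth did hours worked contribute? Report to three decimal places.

Labor's share = 1 − 0.42 − 0.17 = 0.41.
Contribution = share × growth = 0.41 × 0.9 = 0.369 pp.

0.369 percentage points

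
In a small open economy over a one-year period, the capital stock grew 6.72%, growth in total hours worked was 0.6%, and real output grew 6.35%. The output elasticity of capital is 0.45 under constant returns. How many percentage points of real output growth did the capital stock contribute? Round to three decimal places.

3.024 percentage points

Contribution = share × growth = 0.45 × 6.72 = 3.024 pp.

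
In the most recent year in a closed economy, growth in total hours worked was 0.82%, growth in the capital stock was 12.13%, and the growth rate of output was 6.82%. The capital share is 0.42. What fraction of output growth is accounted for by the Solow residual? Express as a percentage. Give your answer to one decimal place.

Labor's share = 1 − 0.42 = 0.58.
The capital stock: 0.42 × 12.13 = 5.0946 pp.
Total hours worked: 0.58 × 0.82 = 0.4756 pp.
TFP growth = 6.82 − 5.5702 = 1.2498%.
TFP share of growth = 1.2498 / 6.82 × 100 = 18.326%.

18.3%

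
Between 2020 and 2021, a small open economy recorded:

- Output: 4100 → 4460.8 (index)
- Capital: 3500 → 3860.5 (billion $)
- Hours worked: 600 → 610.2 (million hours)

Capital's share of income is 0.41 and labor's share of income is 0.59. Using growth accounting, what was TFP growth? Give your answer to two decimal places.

Output growth = (4460.8 − 4100) / 4100 = 8.8%.
Capital growth = (3860.5 − 3500) / 3500 = 10.3%.
Hours worked growth = (610.2 − 600) / 600 = 1.7%.
Labor's share = 1 − 0.41 = 0.59.
Capital: 0.41 × 10.3 = 4.223 pp.
Hours worked: 0.59 × 1.7 = 1.003 pp.
TFP growth = 8.8 − 5.226 = 3.574%.

TFP grew 3.57%.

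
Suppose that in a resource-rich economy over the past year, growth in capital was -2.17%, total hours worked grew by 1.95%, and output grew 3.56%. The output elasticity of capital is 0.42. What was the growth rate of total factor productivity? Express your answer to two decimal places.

Labor's share = 1 − 0.42 = 0.58.
Capital: 0.42 × (-2.17) = -0.9114 pp.
Total hours worked: 0.58 × 1.95 = 1.131 pp.
TFP growth = 3.56 − 0.2196 = 3.3404%.

Total factor productivity grew 3.34%.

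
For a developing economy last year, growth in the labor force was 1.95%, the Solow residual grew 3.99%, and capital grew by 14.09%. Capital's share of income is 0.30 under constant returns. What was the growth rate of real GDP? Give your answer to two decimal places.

Labor's share = 1 − 0.3 = 0.7.
Capital: 0.3 × 14.09 = 4.227 pp.
The labor force: 0.7 × 1.95 = 1.365 pp.
Output growth = 3.99 + 5.592 = 9.582%.

Real GDP growth was 9.58%.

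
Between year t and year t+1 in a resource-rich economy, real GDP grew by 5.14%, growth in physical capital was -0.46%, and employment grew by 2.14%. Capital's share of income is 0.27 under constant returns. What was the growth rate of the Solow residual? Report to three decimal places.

Labor's share = 1 − 0.27 = 0.73.
Physical capital: 0.27 × (-0.46) = -0.1242 pp.
Employment: 0.73 × 2.14 = 1.5622 pp.
TFP growth = 5.14 − 1.438 = 3.702%.

3.702%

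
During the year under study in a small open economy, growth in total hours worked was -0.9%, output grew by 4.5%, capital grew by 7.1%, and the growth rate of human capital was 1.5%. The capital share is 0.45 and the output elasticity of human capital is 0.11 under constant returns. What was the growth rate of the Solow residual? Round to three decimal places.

1.536%

Labor's share = 1 − 0.45 − 0.11 = 0.44.
Capital: 0.45 × 7.1 = 3.195 pp.
Human capital: 0.11 × 1.5 = 0.165 pp.
Total hours worked: 0.44 × (-0.9) = -0.396 pp.
TFP growth = 4.5 − 2.964 = 1.536%.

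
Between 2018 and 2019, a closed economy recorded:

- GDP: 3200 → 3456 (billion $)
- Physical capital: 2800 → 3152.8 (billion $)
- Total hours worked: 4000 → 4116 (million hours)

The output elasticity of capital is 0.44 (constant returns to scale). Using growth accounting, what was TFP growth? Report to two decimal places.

TFP grew 0.83%.

GDP growth = (3456 − 3200) / 3200 = 8%.
Physical capital growth = (3152.8 − 2800) / 2800 = 12.6%.
Total hours worked growth = (4116 − 4000) / 4000 = 2.9%.
Labor's share = 1 − 0.44 = 0.56.
Physical capital: 0.44 × 12.6 = 5.544 pp.
Total hours worked: 0.56 × 2.9 = 1.624 pp.
TFP growth = 8 − 7.168 = 0.832%.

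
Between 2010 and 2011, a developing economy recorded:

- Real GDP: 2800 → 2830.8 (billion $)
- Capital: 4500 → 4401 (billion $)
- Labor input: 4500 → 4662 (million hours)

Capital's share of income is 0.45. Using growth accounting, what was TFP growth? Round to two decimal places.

0.11%

Real GDP growth = (2830.8 − 2800) / 2800 = 1.1%.
Capital growth = (4401 − 4500) / 4500 = -2.2%.
Labor input growth = (4662 − 4500) / 4500 = 3.6%.
Labor's share = 1 − 0.45 = 0.55.
Capital: 0.45 × (-2.2) = -0.99 pp.
Labor input: 0.55 × 3.6 = 1.98 pp.
TFP growth = 1.1 − 0.99 = 0.11%.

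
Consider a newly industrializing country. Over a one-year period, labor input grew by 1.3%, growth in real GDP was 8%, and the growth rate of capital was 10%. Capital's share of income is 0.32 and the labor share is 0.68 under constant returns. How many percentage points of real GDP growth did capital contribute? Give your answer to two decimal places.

Contribution = share × growth = 0.32 × 10 = 3.2 pp.

3.20 percentage points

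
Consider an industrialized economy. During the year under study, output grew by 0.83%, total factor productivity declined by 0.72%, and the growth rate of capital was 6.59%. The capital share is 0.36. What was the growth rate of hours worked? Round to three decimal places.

-1.285%

Labor's share = 1 − 0.36 = 0.64.
gY = gA + 0.36×6.59 + 0.64×g.
0.64×g = 0.83 + 0.72 − 2.3724 = -0.8224.
g = -0.8224 / 0.64 = -1.285%.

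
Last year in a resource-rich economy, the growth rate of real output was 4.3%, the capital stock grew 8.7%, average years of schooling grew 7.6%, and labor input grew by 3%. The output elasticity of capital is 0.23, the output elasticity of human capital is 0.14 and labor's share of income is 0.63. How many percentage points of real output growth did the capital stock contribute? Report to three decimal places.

Contribution = share × growth = 0.23 × 8.7 = 2.001 pp.

2.001 pp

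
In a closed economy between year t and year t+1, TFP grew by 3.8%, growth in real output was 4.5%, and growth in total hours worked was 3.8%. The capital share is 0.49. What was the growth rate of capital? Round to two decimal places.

-2.53%

Labor's share = 1 − 0.49 = 0.51.
gY = gA + 0.51×3.8 + 0.49×g.
0.49×g = 4.5 − 3.8 − 1.938 = -1.238.
g = -1.238 / 0.49 = -2.5265%.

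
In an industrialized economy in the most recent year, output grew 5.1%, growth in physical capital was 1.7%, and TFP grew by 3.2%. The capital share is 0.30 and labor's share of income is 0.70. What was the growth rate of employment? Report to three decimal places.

Labor's share = 1 − 0.3 = 0.7.
gY = gA + 0.3×1.7 + 0.7×g.
0.7×g = 5.1 − 3.2 − 0.51 = 1.39.
g = 1.39 / 0.7 = 1.98571%.

1.986%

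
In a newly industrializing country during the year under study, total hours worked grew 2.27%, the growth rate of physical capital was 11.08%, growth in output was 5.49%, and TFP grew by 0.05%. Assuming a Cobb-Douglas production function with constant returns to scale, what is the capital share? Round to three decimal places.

The capital share is 0.360.

gY = gA + α·gK + (1−α)·gL, so gY − gA − gL = α(gK − gL).
5.49 − 0.05 − 2.27 = α × (11.08 − 2.27).
3.17 = 8.81 α, so α = 0.35982.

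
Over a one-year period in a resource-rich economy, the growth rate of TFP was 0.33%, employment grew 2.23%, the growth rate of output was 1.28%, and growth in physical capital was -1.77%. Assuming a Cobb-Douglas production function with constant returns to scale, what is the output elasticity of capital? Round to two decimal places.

gY = gA + α·gK + (1−α)·gL, so gY − gA − gL = α(gK − gL).
1.28 − 0.33 − 2.23 = α × (-1.77 − 2.23).
-1.28 = -4 α, so α = 0.32.

α = 0.32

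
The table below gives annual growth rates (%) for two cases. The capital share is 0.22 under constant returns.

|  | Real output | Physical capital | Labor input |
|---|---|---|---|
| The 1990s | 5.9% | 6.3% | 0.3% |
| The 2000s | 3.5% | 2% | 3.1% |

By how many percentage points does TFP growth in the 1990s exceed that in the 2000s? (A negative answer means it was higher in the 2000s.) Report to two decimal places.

3.64 percentage points

Labor's share = 1 − 0.22 = 0.78.
The 1990s: TFP = 5.9 − 1.386 − 0.234 = 4.28%.
The 2000s: TFP = 3.5 − 0.44 − 2.418 = 0.642%.
Difference = 4.28 − (0.642) = 3.638 pp.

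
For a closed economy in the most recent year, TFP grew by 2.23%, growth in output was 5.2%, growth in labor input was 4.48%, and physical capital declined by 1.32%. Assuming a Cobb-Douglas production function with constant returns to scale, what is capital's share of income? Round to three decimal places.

gY = gA + α·gK + (1−α)·gL, so gY − gA − gL = α(gK − gL).
5.2 − 2.23 − 4.48 = α × (-1.32 − 4.48).
-1.51 = -5.8 α, so α = 0.26034.

α = 0.260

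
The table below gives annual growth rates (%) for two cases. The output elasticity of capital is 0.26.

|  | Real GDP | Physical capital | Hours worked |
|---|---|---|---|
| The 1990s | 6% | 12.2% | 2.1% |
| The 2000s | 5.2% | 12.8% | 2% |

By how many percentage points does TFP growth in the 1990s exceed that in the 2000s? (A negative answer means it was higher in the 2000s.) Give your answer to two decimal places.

Labor's share = 1 − 0.26 = 0.74.
The 1990s: TFP = 6 − 3.172 − 1.554 = 1.274%.
The 2000s: TFP = 5.2 − 3.328 − 1.48 = 0.392%.
Difference = 1.274 − (0.392) = 0.882 pp.

0.88 percentage points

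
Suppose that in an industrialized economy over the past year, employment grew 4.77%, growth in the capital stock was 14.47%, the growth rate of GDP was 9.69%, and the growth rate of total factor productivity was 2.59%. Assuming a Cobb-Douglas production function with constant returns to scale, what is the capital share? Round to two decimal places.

gY = gA + α·gK + (1−α)·gL, so gY − gA − gL = α(gK − gL).
9.69 − 2.59 − 4.77 = α × (14.47 − 4.77).
2.33 = 9.7 α, so α = 0.2402.

The capital share is 0.24.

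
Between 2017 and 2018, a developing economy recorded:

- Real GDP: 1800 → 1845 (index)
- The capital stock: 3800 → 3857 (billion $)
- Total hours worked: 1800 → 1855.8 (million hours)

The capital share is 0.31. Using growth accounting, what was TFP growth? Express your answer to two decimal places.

Real GDP growth = (1845 − 1800) / 1800 = 2.5%.
The capital stock growth = (3857 − 3800) / 3800 = 1.5%.
Total hours worked growth = (1855.8 − 1800) / 1800 = 3.1%.
Labor's share = 1 − 0.31 = 0.69.
The capital stock: 0.31 × 1.5 = 0.465 pp.
Total hours worked: 0.69 × 3.1 = 2.139 pp.
TFP growth = 2.5 − 2.604 = -0.104%.

-0.10%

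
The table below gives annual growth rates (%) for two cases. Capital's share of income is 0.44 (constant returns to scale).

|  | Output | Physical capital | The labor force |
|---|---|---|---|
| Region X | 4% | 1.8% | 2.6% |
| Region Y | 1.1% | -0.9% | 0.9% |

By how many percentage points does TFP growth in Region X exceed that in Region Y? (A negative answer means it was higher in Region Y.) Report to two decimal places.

Labor's share = 1 − 0.44 = 0.56.
Region X: TFP = 4 − 0.792 − 1.456 = 1.752%.
Region Y: TFP = 1.1 + 0.396 − 0.504 = 0.992%.
Difference = 1.752 − (0.992) = 0.76 pp.

0.76 percentage points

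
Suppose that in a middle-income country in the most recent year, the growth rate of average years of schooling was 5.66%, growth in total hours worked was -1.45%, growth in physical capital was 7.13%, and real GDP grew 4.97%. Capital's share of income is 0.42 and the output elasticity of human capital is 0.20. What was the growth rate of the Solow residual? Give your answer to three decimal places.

1.394%

Labor's share = 1 − 0.42 − 0.2 = 0.38.
Physical capital: 0.42 × 7.13 = 2.9946 pp.
Average years of schooling: 0.2 × 5.66 = 1.132 pp.
Total hours worked: 0.38 × (-1.45) = -0.551 pp.
TFP growth = 4.97 − 3.5756 = 1.3944%.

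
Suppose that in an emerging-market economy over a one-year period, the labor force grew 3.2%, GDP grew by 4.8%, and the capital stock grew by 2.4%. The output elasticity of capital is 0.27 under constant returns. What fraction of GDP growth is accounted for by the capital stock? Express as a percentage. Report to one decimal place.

13.5%

The capital stock contributed 0.27 × 2.4 = 0.648 pp.
Share of growth = 0.648 / 4.8 × 100 = 13.5%.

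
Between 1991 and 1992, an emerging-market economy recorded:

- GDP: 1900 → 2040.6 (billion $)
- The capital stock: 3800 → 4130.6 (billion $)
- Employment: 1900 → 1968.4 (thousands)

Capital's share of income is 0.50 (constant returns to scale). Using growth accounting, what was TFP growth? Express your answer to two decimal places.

GDP growth = (2040.6 − 1900) / 1900 = 7.4%.
The capital stock growth = (4130.6 − 3800) / 3800 = 8.7%.
Employment growth = (1968.4 − 1900) / 1900 = 3.6%.
Labor's share = 1 − 0.5 = 0.5.
The capital stock: 0.5 × 8.7 = 4.35 pp.
Employment: 0.5 × 3.6 = 1.8 pp.
TFP growth = 7.4 − 6.15 = 1.25%.

1.25%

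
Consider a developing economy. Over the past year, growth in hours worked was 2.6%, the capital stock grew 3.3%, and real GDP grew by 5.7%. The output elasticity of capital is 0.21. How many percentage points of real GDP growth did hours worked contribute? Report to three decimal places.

2.054 percentage points

Labor's share = 1 − 0.21 = 0.79.
Contribution = share × growth = 0.79 × 2.6 = 2.054 pp.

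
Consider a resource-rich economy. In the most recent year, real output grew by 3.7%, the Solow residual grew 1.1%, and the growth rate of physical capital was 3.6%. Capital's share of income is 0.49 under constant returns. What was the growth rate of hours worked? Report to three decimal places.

1.639%

Labor's share = 1 − 0.49 = 0.51.
gY = gA + 0.49×3.6 + 0.51×g.
0.51×g = 3.7 − 1.1 − 1.764 = 0.836.
g = 0.836 / 0.51 = 1.63922%.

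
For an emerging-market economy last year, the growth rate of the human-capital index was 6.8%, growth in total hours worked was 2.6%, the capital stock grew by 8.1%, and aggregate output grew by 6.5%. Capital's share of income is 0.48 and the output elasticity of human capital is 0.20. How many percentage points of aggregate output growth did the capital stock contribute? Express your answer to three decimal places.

Contribution = share × growth = 0.48 × 8.1 = 3.888 pp.

3.888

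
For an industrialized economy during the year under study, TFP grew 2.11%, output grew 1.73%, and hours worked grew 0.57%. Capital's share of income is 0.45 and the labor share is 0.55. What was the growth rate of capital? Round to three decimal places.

Labor's share = 1 − 0.45 = 0.55.
gY = gA + 0.55×0.57 + 0.45×g.
0.45×g = 1.73 − 2.11 − 0.3135 = -0.6935.
g = -0.6935 / 0.45 = -1.54111%.

-1.541%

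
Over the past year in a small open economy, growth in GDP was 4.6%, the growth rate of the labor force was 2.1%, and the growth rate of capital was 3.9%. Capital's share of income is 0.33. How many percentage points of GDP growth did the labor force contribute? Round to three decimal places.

Labor's share = 1 − 0.33 = 0.67.
Contribution = share × growth = 0.67 × 2.1 = 1.407 pp.

1.407 percentage points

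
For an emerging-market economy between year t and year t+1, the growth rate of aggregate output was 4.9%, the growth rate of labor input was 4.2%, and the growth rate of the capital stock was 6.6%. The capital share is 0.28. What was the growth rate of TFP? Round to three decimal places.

Labor's share = 1 − 0.28 = 0.72.
The capital stock: 0.28 × 6.6 = 1.848 pp.
Labor input: 0.72 × 4.2 = 3.024 pp.
TFP growth = 4.9 − 4.872 = 0.028%.

TFP growth was 0.028%.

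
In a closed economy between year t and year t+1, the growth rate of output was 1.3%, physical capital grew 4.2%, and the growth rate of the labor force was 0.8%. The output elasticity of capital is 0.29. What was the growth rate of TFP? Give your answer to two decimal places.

-0.49%

Labor's share = 1 − 0.29 = 0.71.
Physical capital: 0.29 × 4.2 = 1.218 pp.
The labor force: 0.71 × 0.8 = 0.568 pp.
TFP growth = 1.3 − 1.786 = -0.486%.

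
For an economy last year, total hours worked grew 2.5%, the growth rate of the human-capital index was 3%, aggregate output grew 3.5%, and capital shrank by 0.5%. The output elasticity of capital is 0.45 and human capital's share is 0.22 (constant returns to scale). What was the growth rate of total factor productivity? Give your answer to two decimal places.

Labor's share = 1 − 0.45 − 0.22 = 0.33.
Capital: 0.45 × (-0.5) = -0.225 pp.
The human-capital index: 0.22 × 3 = 0.66 pp.
Total hours worked: 0.33 × 2.5 = 0.825 pp.
TFP growth = 3.5 − 1.26 = 2.24%.

Total factor productivity grew 2.24%.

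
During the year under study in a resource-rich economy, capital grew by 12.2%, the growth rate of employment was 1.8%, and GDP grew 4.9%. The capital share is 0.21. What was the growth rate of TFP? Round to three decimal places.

Labor's share = 1 − 0.21 = 0.79.
Capital: 0.21 × 12.2 = 2.562 pp.
Employment: 0.79 × 1.8 = 1.422 pp.
TFP growth = 4.9 − 3.984 = 0.916%.

0.916%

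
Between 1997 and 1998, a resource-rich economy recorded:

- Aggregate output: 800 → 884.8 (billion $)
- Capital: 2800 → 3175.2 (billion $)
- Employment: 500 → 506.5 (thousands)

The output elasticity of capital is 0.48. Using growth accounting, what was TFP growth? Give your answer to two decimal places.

TFP growth was 3.49%.

Aggregate output growth = (884.8 − 800) / 800 = 10.6%.
Capital growth = (3175.2 − 2800) / 2800 = 13.4%.
Employment growth = (506.5 − 500) / 500 = 1.3%.
Labor's share = 1 − 0.48 = 0.52.
Capital: 0.48 × 13.4 = 6.432 pp.
Employment: 0.52 × 1.3 = 0.676 pp.
TFP growth = 10.6 − 7.108 = 3.492%.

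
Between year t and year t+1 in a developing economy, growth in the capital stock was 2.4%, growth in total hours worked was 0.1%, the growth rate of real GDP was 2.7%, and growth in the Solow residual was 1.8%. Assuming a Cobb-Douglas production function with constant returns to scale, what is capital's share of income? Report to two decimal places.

gY = gA + α·gK + (1−α)·gL, so gY − gA − gL = α(gK − gL).
2.7 − 1.8 − 0.1 = α × (2.4 − 0.1).
0.8 = 2.3 α, so α = 0.3478.

0.35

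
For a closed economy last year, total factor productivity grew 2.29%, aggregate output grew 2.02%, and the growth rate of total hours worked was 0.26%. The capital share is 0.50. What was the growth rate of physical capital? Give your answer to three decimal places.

Labor's share = 1 − 0.5 = 0.5.
gY = gA + 0.5×0.26 + 0.5×g.
0.5×g = 2.02 − 2.29 − 0.13 = -0.4.
g = -0.4 / 0.5 = -0.8%.

-0.800%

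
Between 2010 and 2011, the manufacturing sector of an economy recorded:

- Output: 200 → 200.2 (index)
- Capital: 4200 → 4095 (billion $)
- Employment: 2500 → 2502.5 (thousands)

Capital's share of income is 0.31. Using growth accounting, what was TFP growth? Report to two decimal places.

Output growth = (200.2 − 200) / 200 = 0.1%.
Capital growth = (4095 − 4200) / 4200 = -2.5%.
Employment growth = (2502.5 − 2500) / 2500 = 0.1%.
Labor's share = 1 − 0.31 = 0.69.
Capital: 0.31 × (-2.5) = -0.775 pp.
Employment: 0.69 × 0.1 = 0.069 pp.
TFP growth = 0.1 + 0.706 = 0.806%.

TFP growth was 0.81%.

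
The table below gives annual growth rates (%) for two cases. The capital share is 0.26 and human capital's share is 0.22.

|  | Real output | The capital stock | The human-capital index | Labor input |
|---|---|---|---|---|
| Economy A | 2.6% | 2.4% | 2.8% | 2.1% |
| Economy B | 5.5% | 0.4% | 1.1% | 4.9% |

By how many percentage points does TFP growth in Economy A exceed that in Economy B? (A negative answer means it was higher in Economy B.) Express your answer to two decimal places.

-2.34 percentage points

Labor's share = 1 − 0.26 − 0.22 = 0.52.
Economy A: TFP = 2.6 − 0.624 − 0.616 − 1.092 = 0.268%.
Economy B: TFP = 5.5 − 0.104 − 0.242 − 2.548 = 2.606%.
Difference = 0.268 − (2.606) = -2.338 pp.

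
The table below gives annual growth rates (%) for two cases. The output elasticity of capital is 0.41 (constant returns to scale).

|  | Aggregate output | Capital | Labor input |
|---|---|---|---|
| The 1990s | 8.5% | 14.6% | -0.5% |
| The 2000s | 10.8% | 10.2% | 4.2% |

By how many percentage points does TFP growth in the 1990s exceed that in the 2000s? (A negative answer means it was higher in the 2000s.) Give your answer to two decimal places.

-1.33 percentage points

Labor's share = 1 − 0.41 = 0.59.
The 1990s: TFP = 8.5 − 5.986 + 0.295 = 2.809%.
The 2000s: TFP = 10.8 − 4.182 − 2.478 = 4.14%.
Difference = 2.809 − (4.14) = -1.331 pp.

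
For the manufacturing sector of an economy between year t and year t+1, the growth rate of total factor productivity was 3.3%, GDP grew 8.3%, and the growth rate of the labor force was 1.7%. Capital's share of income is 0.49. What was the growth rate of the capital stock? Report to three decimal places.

Labor's share = 1 − 0.49 = 0.51.
gY = gA + 0.51×1.7 + 0.49×g.
0.49×g = 8.3 − 3.3 − 0.867 = 4.133.
g = 4.133 / 0.49 = 8.43469%.

The capital stock grew 8.435%.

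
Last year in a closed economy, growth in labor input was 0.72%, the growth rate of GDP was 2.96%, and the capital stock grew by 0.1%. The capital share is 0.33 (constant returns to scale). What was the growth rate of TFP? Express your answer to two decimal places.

2.44%

Labor's share = 1 − 0.33 = 0.67.
The capital stock: 0.33 × 0.1 = 0.033 pp.
Labor input: 0.67 × 0.72 = 0.4824 pp.
TFP growth = 2.96 − 0.5154 = 2.4446%.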